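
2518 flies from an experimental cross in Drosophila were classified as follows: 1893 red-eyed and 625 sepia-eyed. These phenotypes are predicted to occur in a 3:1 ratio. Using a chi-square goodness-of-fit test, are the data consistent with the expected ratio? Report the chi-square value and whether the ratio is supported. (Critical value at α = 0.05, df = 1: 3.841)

0.043; consistent

Expected counts for N = 2518 under a 3:1 ratio (total parts = 4):
  red-eyed: 2518 × 3/4 = 1888.5
  sepia-eyed: 2518 × 1/4 = 629.5
χ² = Σ (O − E)² / E
  red-eyed: (1893 − 1888.5)² / 1888.5 = 0.0107
  sepia-eyed: (625 − 629.5)² / 629.5 = 0.0322
χ² = 0.0107 + 0.0322 = 0.0429 ≈ 0.043
Degrees of freedom = 2 − 1 = 1; critical value at α = 0.05 is 3.841.
Since 0.043 < 3.841, we fail to reject the null hypothesis — the data are consistent with the 3:1 ratio.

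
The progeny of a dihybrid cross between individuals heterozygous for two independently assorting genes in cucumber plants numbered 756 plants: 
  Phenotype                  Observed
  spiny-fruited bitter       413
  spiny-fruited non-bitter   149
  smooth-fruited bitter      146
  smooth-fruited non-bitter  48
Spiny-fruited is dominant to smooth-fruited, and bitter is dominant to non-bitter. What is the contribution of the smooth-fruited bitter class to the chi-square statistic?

0.127

A dihybrid F₂ with independent assortment and complete dominance at both loci gives a 9:3:3:1 phenotypic ratio.
Under the 9:3:3:1 hypothesis (Σ ratio = 16, N = 756):
  spiny-fruited bitter: 756 × 9/16 = 425.25
  spiny-fruited non-bitter: 756 × 3/16 = 141.75
  smooth-fruited bitter: 756 × 3/16 = 141.75
  smooth-fruited non-bitter: 756 × 1/16 = 47.25
Contribution of smooth-fruited bitter: (146 − 141.75)² / 141.75 = 0.1274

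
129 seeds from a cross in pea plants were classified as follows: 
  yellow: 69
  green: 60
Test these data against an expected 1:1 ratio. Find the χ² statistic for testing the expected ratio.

Expected counts for N = 129 under a 1:1 ratio (total parts = 2):
  yellow: 129 × 1/2 = 64.5
  green: 129 × 1/2 = 64.5
χ² = Σ (O − E)² / E
  yellow: (69 − 64.5)² / 64.5 = 0.3140
  green: (60 − 64.5)² / 64.5 = 0.3140
χ² = 0.3140 + 0.3140 = 0.628

0.628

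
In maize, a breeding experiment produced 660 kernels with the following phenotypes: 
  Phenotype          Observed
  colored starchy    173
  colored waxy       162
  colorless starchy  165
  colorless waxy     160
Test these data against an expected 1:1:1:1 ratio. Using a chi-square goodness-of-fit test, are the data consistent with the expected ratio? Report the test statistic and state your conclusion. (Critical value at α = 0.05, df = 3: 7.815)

0.594; consistent

Under the 1:1:1:1 hypothesis (Σ ratio = 4, N = 660):
  colored starchy: 660 × 1/4 = 165
  colored waxy: 660 × 1/4 = 165
  colorless starchy: 660 × 1/4 = 165
  colorless waxy: 660 × 1/4 = 165
χ² = Σ (O − E)² / E
  colored starchy: (173 − 165)² / 165 = 0.3879
  colored waxy: (162 − 165)² / 165 = 0.0545
  colorless starchy: (165 − 165)² / 165 = 0.0000
  colorless waxy: (160 − 165)² / 165 = 0.1515
χ² = 0.3879 + 0.0545 + 0.0000 + 0.1515 = 0.5939 ≈ 0.594
Degrees of freedom = 4 − 1 = 3; critical value at α = 0.05 is 7.815.
Since 0.594 < 7.815, we fail to reject the null hypothesis — the data are consistent with the 1:1:1:1 ratio.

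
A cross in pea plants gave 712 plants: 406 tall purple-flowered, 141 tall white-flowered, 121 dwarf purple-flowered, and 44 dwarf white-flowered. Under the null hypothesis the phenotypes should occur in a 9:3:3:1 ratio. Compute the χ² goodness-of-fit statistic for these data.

Under the 9:3:3:1 hypothesis (Σ ratio = 16, N = 712):
  tall purple-flowered: 712 × 9/16 = 400.5
  tall white-flowered: 712 × 3/16 = 133.5
  dwarf purple-flowered: 712 × 3/16 = 133.5
  dwarf white-flowered: 712 × 1/16 = 44.5
χ² = Σ (O − E)² / E
  tall purple-flowered: (406 − 400.5)² / 400.5 = 0.0755
  tall white-flowered: (141 − 133.5)² / 133.5 = 0.4213
  dwarf purple-flowered: (121 − 133.5)² / 133.5 = 1.1704
  dwarf white-flowered: (44 − 44.5)² / 44.5 = 0.0056
χ² = 0.0755 + 0.4213 + 1.1704 + 0.0056 = 1.6728 ≈ 1.673

1.673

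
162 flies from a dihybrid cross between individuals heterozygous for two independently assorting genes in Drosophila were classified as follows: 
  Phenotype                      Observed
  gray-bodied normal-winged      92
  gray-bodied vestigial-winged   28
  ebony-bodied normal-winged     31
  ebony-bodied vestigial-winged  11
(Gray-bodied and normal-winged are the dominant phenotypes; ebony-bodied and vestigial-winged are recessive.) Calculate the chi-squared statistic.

A dihybrid F₂ with independent assortment and complete dominance at both loci gives a 9:3:3:1 phenotypic ratio.
Total ratio parts = 16. Expected numbers out of 162:
  gray-bodied normal-winged: 162 × 9/16 = 91.125
  gray-bodied vestigial-winged: 162 × 3/16 = 30.375
  ebony-bodied normal-winged: 162 × 3/16 = 30.375
  ebony-bodied vestigial-winged: 162 × 1/16 = 10.125
χ² = Σ (O − E)² / E
  gray-bodied normal-winged: (92 − 91.125)² / 91.125 = 0.0084
  gray-bodied vestigial-winged: (28 − 30.375)² / 30.375 = 0.1857
  ebony-bodied normal-winged: (31 − 30.375)² / 30.375 = 0.0129
  ebony-bodied vestigial-winged: (11 − 10.125)² / 10.125 = 0.0756
χ² = 0.0084 + 0.1857 + 0.0129 + 0.0756 = 0.2826 ≈ 0.283

0.283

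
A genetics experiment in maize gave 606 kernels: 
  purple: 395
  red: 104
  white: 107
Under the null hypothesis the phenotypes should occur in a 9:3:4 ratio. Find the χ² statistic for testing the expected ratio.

22.480

Expected counts for N = 606 under a 9:3:4 ratio (total parts = 16):
  purple: 606 × 9/16 = 340.875
  red: 606 × 3/16 = 113.625
  white: 606 × 4/16 = 151.5
χ² = Σ (O − E)² / E
  purple: (395 − 340.875)² / 340.875 = 8.5941
  red: (104 − 113.625)² / 113.625 = 0.8153
  white: (107 − 151.5)² / 151.5 = 13.0710
χ² = 8.5941 + 0.8153 + 13.0710 = 22.4804 ≈ 22.480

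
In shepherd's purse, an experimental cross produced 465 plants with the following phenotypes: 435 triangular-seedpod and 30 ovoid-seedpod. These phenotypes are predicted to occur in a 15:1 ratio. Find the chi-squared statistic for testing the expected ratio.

Total ratio parts = 16. Expected numbers out of 465:
  triangular-seedpod: 465 × 15/16 = 435.9375
  ovoid-seedpod: 465 × 1/16 = 29.0625
χ² = Σ (O − E)² / E
  triangular-seedpod: (435 − 435.9375)² / 435.9375 = 0.0020
  ovoid-seedpod: (30 − 29.0625)² / 29.0625 = 0.0302
χ² = 0.0020 + 0.0302 = 0.0322 ≈ 0.032

0.032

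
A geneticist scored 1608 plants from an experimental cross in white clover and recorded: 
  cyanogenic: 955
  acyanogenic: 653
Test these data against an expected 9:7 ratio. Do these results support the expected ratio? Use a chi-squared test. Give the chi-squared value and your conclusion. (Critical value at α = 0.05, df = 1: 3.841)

Expected counts for N = 1608 under a 9:7 ratio (total parts = 16):
  cyanogenic: 1608 × 9/16 = 904.5
  acyanogenic: 1608 × 7/16 = 703.5
χ² = Σ (O − E)² / E
  cyanogenic: (955 − 904.5)² / 904.5 = 2.8195
  acyanogenic: (653 − 703.5)² / 703.5 = 3.6251
χ² = 2.8195 + 3.6251 = 6.4446 ≈ 6.445
Degrees of freedom = 2 − 1 = 1; critical value at α = 0.05 is 3.841.
Since 6.445 > 3.841, we reject the null hypothesis — the data do not fit the 9:7 ratio.

6.445; not consistent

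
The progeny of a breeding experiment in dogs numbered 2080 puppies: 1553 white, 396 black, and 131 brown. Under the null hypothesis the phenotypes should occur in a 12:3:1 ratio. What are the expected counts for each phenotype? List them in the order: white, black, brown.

Expected counts for N = 2080 under a 12:3:1 ratio (total parts = 16):
  white: 2080 × 12/16 = 1560
  black: 2080 × 3/16 = 390
  brown: 2080 × 1/16 = 130

1560, 390, 130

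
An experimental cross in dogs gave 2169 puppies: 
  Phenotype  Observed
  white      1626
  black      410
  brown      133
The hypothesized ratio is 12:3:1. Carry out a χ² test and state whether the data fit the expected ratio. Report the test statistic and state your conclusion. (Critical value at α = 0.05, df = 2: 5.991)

Under the 12:3:1 hypothesis (Σ ratio = 16, N = 2169):
  white: 2169 × 12/16 = 1626.75
  black: 2169 × 3/16 = 406.6875
  brown: 2169 × 1/16 = 135.5625
χ² = Σ (O − E)² / E
  white: (1626 − 1626.75)² / 1626.75 = 0.0003
  black: (410 − 406.6875)² / 406.6875 = 0.0270
  brown: (133 − 135.5625)² / 135.5625 = 0.0484
χ² = 0.0003 + 0.0270 + 0.0484 = 0.0757 ≈ 0.076
Degrees of freedom = 3 − 1 = 2; critical value at α = 0.05 is 5.991.
Since 0.076 < 5.991, we fail to reject the null hypothesis — the data are consistent with the 12:3:1 ratio.

0.076; consistent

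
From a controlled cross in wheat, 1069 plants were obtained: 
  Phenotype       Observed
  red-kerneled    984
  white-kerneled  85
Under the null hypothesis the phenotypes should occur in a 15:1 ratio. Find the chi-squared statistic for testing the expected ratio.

5.281

The 15:1 ratio has 16 parts, so with N = 1069 the expected counts are:
  red-kerneled: 1069 × 15/16 = 1002.1875
  white-kerneled: 1069 × 1/16 = 66.8125
χ² = Σ (O − E)² / E
  red-kerneled: (984 − 1002.1875)² / 1002.1875 = 0.3301
  white-kerneled: (85 − 66.8125)² / 66.8125 = 4.9509
χ² = 0.3301 + 4.9509 = 5.281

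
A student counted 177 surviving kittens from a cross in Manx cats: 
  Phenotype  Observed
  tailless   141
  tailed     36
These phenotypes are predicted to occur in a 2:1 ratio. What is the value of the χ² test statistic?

13.449

Expected counts for N = 177 under a 2:1 ratio (total parts = 3):
  tailless: 177 × 2/3 = 118
  tailed: 177 × 1/3 = 59
χ² = Σ (O − E)² / E
  tailless: (141 − 118)² / 118 = 4.4831
  tailed: (36 − 59)² / 59 = 8.9661
χ² = 4.4831 + 8.9661 = 13.4492 ≈ 13.449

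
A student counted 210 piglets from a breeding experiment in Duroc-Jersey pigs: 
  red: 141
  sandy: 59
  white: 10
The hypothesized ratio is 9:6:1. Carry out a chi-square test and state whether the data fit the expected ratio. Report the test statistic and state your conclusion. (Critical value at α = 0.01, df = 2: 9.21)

10.127; not consistent

Under the 9:6:1 hypothesis (Σ ratio = 16, N = 210):
  red: 210 × 9/16 = 118.125
  sandy: 210 × 6/16 = 78.75
  white: 210 × 1/16 = 13.125
χ² = Σ (O − E)² / E
  red: (141 − 118.125)² / 118.125 = 4.4298
  sandy: (59 − 78.75)² / 78.75 = 4.9532
  white: (10 − 13.125)² / 13.125 = 0.7440
χ² = 4.4298 + 4.9532 + 0.7440 = 10.127
Degrees of freedom = 3 − 1 = 2; critical value at α = 0.01 is 9.21.
Since 10.127 > 9.21, we reject the null hypothesis — the data do not fit the 9:6:1 ratio.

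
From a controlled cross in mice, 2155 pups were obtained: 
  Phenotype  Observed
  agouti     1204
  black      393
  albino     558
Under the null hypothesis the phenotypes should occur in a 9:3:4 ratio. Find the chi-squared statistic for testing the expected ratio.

The 9:3:4 ratio has 16 parts, so with N = 2155 the expected counts are:
  agouti: 2155 × 9/16 = 1212.1875
  black: 2155 × 3/16 = 404.0625
  albino: 2155 × 4/16 = 538.75
χ² = Σ (O − E)² / E
  agouti: (1204 − 1212.1875)² / 1212.1875 = 0.0553
  black: (393 − 404.0625)² / 404.0625 = 0.3029
  albino: (558 − 538.75)² / 538.75 = 0.6878
χ² = 0.0553 + 0.3029 + 0.6878 = 1.046

1.046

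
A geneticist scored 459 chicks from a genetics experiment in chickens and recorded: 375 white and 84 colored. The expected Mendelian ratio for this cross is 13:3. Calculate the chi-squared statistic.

Total ratio parts = 16. Expected numbers out of 459:
  white: 459 × 13/16 = 372.9375
  colored: 459 × 3/16 = 86.0625
χ² = Σ (O − E)² / E
  white: (375 − 372.9375)² / 372.9375 = 0.0114
  colored: (84 − 86.0625)² / 86.0625 = 0.0494
χ² = 0.0114 + 0.0494 = 0.0608 ≈ 0.061

0.061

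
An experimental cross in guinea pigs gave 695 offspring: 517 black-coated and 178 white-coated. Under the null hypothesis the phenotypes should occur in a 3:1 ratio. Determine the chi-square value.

0.139

Under the 3:1 hypothesis (Σ ratio = 4, N = 695):
  black-coated: 695 × 3/4 = 521.25
  white-coated: 695 × 1/4 = 173.75
χ² = Σ (O − E)² / E
  black-coated: (517 − 521.25)² / 521.25 = 0.0347
  white-coated: (178 − 173.75)² / 173.75 = 0.1040
χ² = 0.0347 + 0.1040 = 0.1387 ≈ 0.139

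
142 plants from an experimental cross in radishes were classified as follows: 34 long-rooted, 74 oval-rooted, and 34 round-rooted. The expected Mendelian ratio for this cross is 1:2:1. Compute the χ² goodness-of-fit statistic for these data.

0.254

Expected counts for N = 142 under a 1:2:1 ratio (total parts = 4):
  long-rooted: 142 × 1/4 = 35.5
  oval-rooted: 142 × 2/4 = 71
  round-rooted: 142 × 1/4 = 35.5
χ² = Σ (O − E)² / E
  long-rooted: (34 − 35.5)² / 35.5 = 0.0634
  oval-rooted: (74 − 71)² / 71 = 0.1268
  round-rooted: (34 − 35.5)² / 35.5 = 0.0634
χ² = 0.0634 + 0.1268 + 0.0634 = 0.2536 ≈ 0.254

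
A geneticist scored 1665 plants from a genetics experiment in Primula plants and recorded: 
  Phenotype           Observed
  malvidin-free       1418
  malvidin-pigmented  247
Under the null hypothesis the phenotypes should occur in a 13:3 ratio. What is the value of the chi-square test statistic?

16.753

The 13:3 ratio has 16 parts, so with N = 1665 the expected counts are:
  malvidin-free: 1665 × 13/16 = 1352.8125
  malvidin-pigmented: 1665 × 3/16 = 312.1875
χ² = Σ (O − E)² / E
  malvidin-free: (1418 − 1352.8125)² / 1352.8125 = 3.1412
  malvidin-pigmented: (247 − 312.1875)² / 312.1875 = 13.6117
χ² = 3.1412 + 13.6117 = 16.7529 ≈ 16.753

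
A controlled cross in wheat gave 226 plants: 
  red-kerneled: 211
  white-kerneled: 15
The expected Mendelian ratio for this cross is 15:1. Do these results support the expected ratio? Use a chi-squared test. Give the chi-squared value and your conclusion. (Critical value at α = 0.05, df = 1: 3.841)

0.058; consistent

The 15:1 ratio has 16 parts, so with N = 226 the expected counts are:
  red-kerneled: 226 × 15/16 = 211.875
  white-kerneled: 226 × 1/16 = 14.125
χ² = Σ (O − E)² / E
  red-kerneled: (211 − 211.875)² / 211.875 = 0.0036
  white-kerneled: (15 − 14.125)² / 14.125 = 0.0542
χ² = 0.0036 + 0.0542 = 0.0578 ≈ 0.058
Degrees of freedom = 2 − 1 = 1; critical value at α = 0.05 is 3.841.
Since 0.058 < 3.841, we fail to reject the null hypothesis — the data are consistent with the 15:1 ratio.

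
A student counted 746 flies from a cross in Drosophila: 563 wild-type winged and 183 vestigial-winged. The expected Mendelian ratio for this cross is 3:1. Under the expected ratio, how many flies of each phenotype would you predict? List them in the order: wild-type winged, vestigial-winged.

Expected counts for N = 746 under a 3:1 ratio (total parts = 4):
  wild-type winged: 746 × 3/4 = 559.5
  vestigial-winged: 746 × 1/4 = 186.5

559.5, 186.5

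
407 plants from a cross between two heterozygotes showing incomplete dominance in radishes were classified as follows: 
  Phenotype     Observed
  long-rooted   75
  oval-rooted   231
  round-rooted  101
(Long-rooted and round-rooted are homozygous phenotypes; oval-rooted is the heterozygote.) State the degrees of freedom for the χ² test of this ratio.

2

With incomplete dominance, a heterozygote × heterozygote cross gives a 1:2:1 phenotypic ratio.
A goodness-of-fit test with 3 phenotype classes has df = 3 − 1 = 2.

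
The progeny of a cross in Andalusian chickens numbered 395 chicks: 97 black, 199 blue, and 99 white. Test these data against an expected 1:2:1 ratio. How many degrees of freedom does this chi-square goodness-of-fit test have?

A goodness-of-fit test with 3 phenotype classes has df = 3 − 1 = 2.

2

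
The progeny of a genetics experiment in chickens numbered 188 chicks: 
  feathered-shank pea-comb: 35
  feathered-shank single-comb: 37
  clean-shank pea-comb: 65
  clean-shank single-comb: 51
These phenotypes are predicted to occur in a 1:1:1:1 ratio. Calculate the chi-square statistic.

The 1:1:1:1 ratio has 4 parts, so with N = 188 the expected counts are:
  feathered-shank pea-comb: 188 × 1/4 = 47
  feathered-shank single-comb: 188 × 1/4 = 47
  clean-shank pea-comb: 188 × 1/4 = 47
  clean-shank single-comb: 188 × 1/4 = 47
χ² = Σ (O − E)² / E
  feathered-shank pea-comb: (35 − 47)² / 47 = 3.0638
  feathered-shank single-comb: (37 − 47)² / 47 = 2.1277
  clean-shank pea-comb: (65 − 47)² / 47 = 6.8936
  clean-shank single-comb: (51 − 47)² / 47 = 0.3404
χ² = 3.0638 + 2.1277 + 6.8936 + 0.3404 = 12.4255 ≈ 12.426

12.426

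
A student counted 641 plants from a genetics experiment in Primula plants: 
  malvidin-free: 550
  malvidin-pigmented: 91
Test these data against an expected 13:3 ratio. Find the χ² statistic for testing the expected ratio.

8.724

Expected counts for N = 641 under a 13:3 ratio (total parts = 16):
  malvidin-free: 641 × 13/16 = 520.8125
  malvidin-pigmented: 641 × 3/16 = 120.1875
χ² = Σ (O − E)² / E
  malvidin-free: (550 − 520.8125)² / 520.8125 = 1.6357
  malvidin-pigmented: (91 − 120.1875)² / 120.1875 = 7.0882
χ² = 1.6357 + 7.0882 = 8.7239 ≈ 8.724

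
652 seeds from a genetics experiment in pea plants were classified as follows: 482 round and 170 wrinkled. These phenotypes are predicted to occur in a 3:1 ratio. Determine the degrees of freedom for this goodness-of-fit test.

A goodness-of-fit test with 2 phenotype classes has df = 2 − 1 = 1.

1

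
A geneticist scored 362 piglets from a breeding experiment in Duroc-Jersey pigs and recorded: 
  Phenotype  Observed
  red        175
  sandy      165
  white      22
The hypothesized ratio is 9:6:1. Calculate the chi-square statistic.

10.344

Expected counts for N = 362 under a 9:6:1 ratio (total parts = 16):
  red: 362 × 9/16 = 203.625
  sandy: 362 × 6/16 = 135.75
  white: 362 × 1/16 = 22.625
χ² = Σ (O − E)² / E
  red: (175 − 203.625)² / 203.625 = 4.0240
  sandy: (165 − 135.75)² / 135.75 = 6.3025
  white: (22 − 22.625)² / 22.625 = 0.0173
χ² = 4.0240 + 6.3025 + 0.0173 = 10.3438 ≈ 10.344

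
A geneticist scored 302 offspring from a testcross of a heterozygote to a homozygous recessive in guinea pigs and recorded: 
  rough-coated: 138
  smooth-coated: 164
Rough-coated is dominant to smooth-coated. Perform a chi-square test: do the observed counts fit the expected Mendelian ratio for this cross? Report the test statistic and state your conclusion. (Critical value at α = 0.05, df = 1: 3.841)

A testcross of a heterozygote (Aa × aa) gives a 1:1 phenotypic ratio.
Total ratio parts = 2. Expected numbers out of 302:
  rough-coated: 302 × 1/2 = 151
  smooth-coated: 302 × 1/2 = 151
χ² = Σ (O − E)² / E
  rough-coated: (138 − 151)² / 151 = 1.1192
  smooth-coated: (164 − 151)² / 151 = 1.1192
χ² = 1.1192 + 1.1192 = 2.2384 ≈ 2.238
Degrees of freedom = 2 − 1 = 1; critical value at α = 0.05 is 3.841.
Since 2.238 < 3.841, we fail to reject the null hypothesis — the data are consistent with the 1:1 ratio.

2.238; consistent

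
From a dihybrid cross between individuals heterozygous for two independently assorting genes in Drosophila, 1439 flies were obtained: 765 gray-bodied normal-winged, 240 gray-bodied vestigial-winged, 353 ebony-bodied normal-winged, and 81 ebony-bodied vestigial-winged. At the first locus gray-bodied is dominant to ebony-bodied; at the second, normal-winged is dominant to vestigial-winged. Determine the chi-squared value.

A dihybrid F₂ with independent assortment and complete dominance at both loci gives a 9:3:3:1 phenotypic ratio.
Total ratio parts = 16. Expected numbers out of 1439:
  gray-bodied normal-winged: 1439 × 9/16 = 809.4375
  gray-bodied vestigial-winged: 1439 × 3/16 = 269.8125
  ebony-bodied normal-winged: 1439 × 3/16 = 269.8125
  ebony-bodied vestigial-winged: 1439 × 1/16 = 89.9375
χ² = Σ (O − E)² / E
  gray-bodied normal-winged: (765 − 809.4375)² / 809.4375 = 2.4396
  gray-bodied vestigial-winged: (240 − 269.8125)² / 269.8125 = 3.2941
  ebony-bodied normal-winged: (353 − 269.8125)² / 269.8125 = 25.6480
  ebony-bodied vestigial-winged: (81 − 89.9375)² / 89.9375 = 0.8882
χ² = 2.4396 + 3.2941 + 25.6480 + 0.8882 = 32.2699 ≈ 32.270

32.270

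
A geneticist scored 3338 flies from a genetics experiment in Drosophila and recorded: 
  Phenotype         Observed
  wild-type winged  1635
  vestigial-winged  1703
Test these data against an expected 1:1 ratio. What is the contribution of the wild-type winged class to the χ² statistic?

0.693

Expected counts for N = 3338 under a 1:1 ratio (total parts = 2):
  wild-type winged: 3338 × 1/2 = 1669
  vestigial-winged: 3338 × 1/2 = 1669
Contribution of wild-type winged: (1635 − 1669)² / 1669 = 0.6926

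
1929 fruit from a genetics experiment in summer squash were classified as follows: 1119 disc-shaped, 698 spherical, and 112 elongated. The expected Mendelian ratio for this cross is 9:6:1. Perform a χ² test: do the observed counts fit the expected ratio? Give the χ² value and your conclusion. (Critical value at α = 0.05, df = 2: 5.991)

2.560; consistent

Total ratio parts = 16. Expected numbers out of 1929:
  disc-shaped: 1929 × 9/16 = 1085.0625
  spherical: 1929 × 6/16 = 723.375
  elongated: 1929 × 1/16 = 120.5625
χ² = Σ (O − E)² / E
  disc-shaped: (1119 − 1085.0625)² / 1085.0625 = 1.0615
  spherical: (698 − 723.375)² / 723.375 = 0.8901
  elongated: (112 − 120.5625)² / 120.5625 = 0.6081
χ² = 1.0615 + 0.8901 + 0.6081 = 2.5597 ≈ 2.560
Degrees of freedom = 3 − 1 = 2; critical value at α = 0.05 is 5.991.
Since 2.560 < 5.991, we fail to reject the null hypothesis — the data are consistent with the 9:6:1 ratio.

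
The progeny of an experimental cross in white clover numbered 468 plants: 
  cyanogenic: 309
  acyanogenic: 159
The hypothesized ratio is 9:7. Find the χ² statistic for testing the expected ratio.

Total ratio parts = 16. Expected numbers out of 468:
  cyanogenic: 468 × 9/16 = 263.25
  acyanogenic: 468 × 7/16 = 204.75
χ² = Σ (O − E)² / E
  cyanogenic: (309 − 263.25)² / 263.25 = 7.9509
  acyanogenic: (159 − 204.75)² / 204.75 = 10.2225
χ² = 7.9509 + 10.2225 = 18.1734 ≈ 18.173

18.173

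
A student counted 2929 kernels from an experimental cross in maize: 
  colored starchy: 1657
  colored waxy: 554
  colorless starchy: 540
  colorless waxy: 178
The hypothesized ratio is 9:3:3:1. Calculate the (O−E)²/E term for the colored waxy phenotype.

0.042

The 9:3:3:1 ratio has 16 parts, so with N = 2929 the expected counts are:
  colored starchy: 2929 × 9/16 = 1647.5625
  colored waxy: 2929 × 3/16 = 549.1875
  colorless starchy: 2929 × 3/16 = 549.1875
  colorless waxy: 2929 × 1/16 = 183.0625
Contribution of colored waxy: (554 − 549.1875)² / 549.1875 = 0.0422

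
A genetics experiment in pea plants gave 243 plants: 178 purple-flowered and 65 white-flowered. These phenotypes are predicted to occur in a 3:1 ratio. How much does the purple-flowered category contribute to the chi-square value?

0.099

The 3:1 ratio has 4 parts, so with N = 243 the expected counts are:
  purple-flowered: 243 × 3/4 = 182.25
  white-flowered: 243 × 1/4 = 60.75
Contribution of purple-flowered: (178 − 182.25)² / 182.25 = 0.0991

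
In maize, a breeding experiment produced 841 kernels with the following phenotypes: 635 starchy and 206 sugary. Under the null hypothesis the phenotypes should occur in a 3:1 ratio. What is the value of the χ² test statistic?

The 3:1 ratio has 4 parts, so with N = 841 the expected counts are:
  starchy: 841 × 3/4 = 630.75
  sugary: 841 × 1/4 = 210.25
χ² = Σ (O − E)² / E
  starchy: (635 − 630.75)² / 630.75 = 0.0286
  sugary: (206 − 210.25)² / 210.25 = 0.0859
χ² = 0.0286 + 0.0859 = 0.1145 ≈ 0.115

0.115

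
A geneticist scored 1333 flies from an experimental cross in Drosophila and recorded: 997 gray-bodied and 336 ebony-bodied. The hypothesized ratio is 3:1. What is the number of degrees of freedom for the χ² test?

1

A goodness-of-fit test with 2 phenotype classes has df = 2 − 1 = 1.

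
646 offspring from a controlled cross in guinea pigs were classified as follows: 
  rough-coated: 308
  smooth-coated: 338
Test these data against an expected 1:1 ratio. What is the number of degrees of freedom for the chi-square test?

A goodness-of-fit test with 2 phenotype classes has df = 2 − 1 = 1.

1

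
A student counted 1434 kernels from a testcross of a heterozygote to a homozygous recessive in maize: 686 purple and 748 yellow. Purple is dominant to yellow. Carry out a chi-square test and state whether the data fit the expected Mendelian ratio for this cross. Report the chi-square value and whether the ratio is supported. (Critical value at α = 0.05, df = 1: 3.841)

2.681; consistent

A testcross of a heterozygote (Aa × aa) gives a 1:1 phenotypic ratio.
The 1:1 ratio has 2 parts, so with N = 1434 the expected counts are:
  purple: 1434 × 1/2 = 717
  yellow: 1434 × 1/2 = 717
χ² = Σ (O − E)² / E
  purple: (686 − 717)² / 717 = 1.3403
  yellow: (748 − 717)² / 717 = 1.3403
χ² = 1.3403 + 1.3403 = 2.6806 ≈ 2.681
Degrees of freedom = 2 − 1 = 1; critical value at α = 0.05 is 3.841.
Since 2.681 < 3.841, we fail to reject the null hypothesis — the data are consistent with the 1:1 ratio.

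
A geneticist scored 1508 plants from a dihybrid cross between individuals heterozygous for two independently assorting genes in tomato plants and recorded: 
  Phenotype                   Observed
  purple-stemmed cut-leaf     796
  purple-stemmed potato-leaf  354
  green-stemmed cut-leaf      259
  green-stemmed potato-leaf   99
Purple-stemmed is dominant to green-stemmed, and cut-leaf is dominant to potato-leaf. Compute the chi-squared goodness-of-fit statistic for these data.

A dihybrid F₂ with independent assortment and complete dominance at both loci gives a 9:3:3:1 phenotypic ratio.
Under the 9:3:3:1 hypothesis (Σ ratio = 16, N = 1508):
  purple-stemmed cut-leaf: 1508 × 9/16 = 848.25
  purple-stemmed potato-leaf: 1508 × 3/16 = 282.75
  green-stemmed cut-leaf: 1508 × 3/16 = 282.75
  green-stemmed potato-leaf: 1508 × 1/16 = 94.25
χ² = Σ (O − E)² / E
  purple-stemmed cut-leaf: (796 − 848.25)² / 848.25 = 3.2185
  purple-stemmed potato-leaf: (354 − 282.75)² / 282.75 = 17.9542
  green-stemmed cut-leaf: (259 − 282.75)² / 282.75 = 1.9949
  green-stemmed potato-leaf: (99 − 94.25)² / 94.25 = 0.2394
χ² = 3.2185 + 17.9542 + 1.9949 + 0.2394 = 23.407

23.407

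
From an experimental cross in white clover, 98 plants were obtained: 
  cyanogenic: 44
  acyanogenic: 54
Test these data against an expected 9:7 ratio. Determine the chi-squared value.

Expected counts for N = 98 under a 9:7 ratio (total parts = 16):
  cyanogenic: 98 × 9/16 = 55.125
  acyanogenic: 98 × 7/16 = 42.875
χ² = Σ (O − E)² / E
  cyanogenic: (44 − 55.125)² / 55.125 = 2.2452
  acyanogenic: (54 − 42.875)² / 42.875 = 2.8867
χ² = 2.2452 + 2.8867 = 5.1319 ≈ 5.132

5.132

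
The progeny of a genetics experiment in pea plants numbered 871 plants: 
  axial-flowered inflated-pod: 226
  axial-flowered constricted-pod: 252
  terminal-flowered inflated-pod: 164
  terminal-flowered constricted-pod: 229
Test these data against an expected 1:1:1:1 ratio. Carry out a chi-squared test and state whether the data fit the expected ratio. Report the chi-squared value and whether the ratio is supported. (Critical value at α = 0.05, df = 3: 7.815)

19.549; not consistent

Under the 1:1:1:1 hypothesis (Σ ratio = 4, N = 871):
  axial-flowered inflated-pod: 871 × 1/4 = 217.75
  axial-flowered constricted-pod: 871 × 1/4 = 217.75
  terminal-flowered inflated-pod: 871 × 1/4 = 217.75
  terminal-flowered constricted-pod: 871 × 1/4 = 217.75
χ² = Σ (O − E)² / E
  axial-flowered inflated-pod: (226 − 217.75)² / 217.75 = 0.3126
  axial-flowered constricted-pod: (252 − 217.75)² / 217.75 = 5.3872
  terminal-flowered inflated-pod: (164 − 217.75)² / 217.75 = 13.2678
  terminal-flowered constricted-pod: (229 − 217.75)² / 217.75 = 0.5812
χ² = 0.3126 + 5.3872 + 13.2678 + 0.5812 = 19.5488 ≈ 19.549
Degrees of freedom = 4 − 1 = 3; critical value at α = 0.05 is 7.815.
Since 19.549 > 7.815, we reject the null hypothesis — the data do not fit the 1:1:1:1 ratio.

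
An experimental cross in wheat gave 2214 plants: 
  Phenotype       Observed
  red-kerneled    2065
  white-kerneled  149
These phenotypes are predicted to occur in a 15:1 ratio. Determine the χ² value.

The 15:1 ratio has 16 parts, so with N = 2214 the expected counts are:
  red-kerneled: 2214 × 15/16 = 2075.625
  white-kerneled: 2214 × 1/16 = 138.375
χ² = Σ (O − E)² / E
  red-kerneled: (2065 − 2075.625)² / 2075.625 = 0.0544
  white-kerneled: (149 − 138.375)² / 138.375 = 0.8158
χ² = 0.0544 + 0.8158 = 0.8702 ≈ 0.870

0.870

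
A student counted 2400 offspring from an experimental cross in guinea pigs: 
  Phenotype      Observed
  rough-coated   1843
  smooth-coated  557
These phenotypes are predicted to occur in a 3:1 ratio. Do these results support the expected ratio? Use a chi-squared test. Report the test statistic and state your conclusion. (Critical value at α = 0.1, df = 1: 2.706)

4.109; not consistent

The 3:1 ratio has 4 parts, so with N = 2400 the expected counts are:
  rough-coated: 2400 × 3/4 = 1800
  smooth-coated: 2400 × 1/4 = 600
χ² = Σ (O − E)² / E
  rough-coated: (1843 − 1800)² / 1800 = 1.0272
  smooth-coated: (557 − 600)² / 600 = 3.0817
χ² = 1.0272 + 3.0817 = 4.1089 ≈ 4.109
Degrees of freedom = 2 − 1 = 1; critical value at α = 0.1 is 2.706.
Since 4.109 > 2.706, we reject the null hypothesis — the data do not fit the 3:1 ratio.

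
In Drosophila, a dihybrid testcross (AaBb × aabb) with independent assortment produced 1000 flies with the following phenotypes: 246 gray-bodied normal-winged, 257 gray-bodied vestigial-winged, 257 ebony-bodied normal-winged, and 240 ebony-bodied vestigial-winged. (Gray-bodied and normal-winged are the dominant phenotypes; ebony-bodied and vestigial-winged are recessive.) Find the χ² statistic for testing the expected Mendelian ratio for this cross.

A dihybrid testcross with independent assortment gives a 1:1:1:1 ratio.
Total ratio parts = 4. Expected numbers out of 1000:
  gray-bodied normal-winged: 1000 × 1/4 = 250
  gray-bodied vestigial-winged: 1000 × 1/4 = 250
  ebony-bodied normal-winged: 1000 × 1/4 = 250
  ebony-bodied vestigial-winged: 1000 × 1/4 = 250
χ² = Σ (O − E)² / E
  gray-bodied normal-winged: (246 − 250)² / 250 = 0.0640
  gray-bodied vestigial-winged: (257 − 250)² / 250 = 0.1960
  ebony-bodied normal-winged: (257 − 250)² / 250 = 0.1960
  ebony-bodied vestigial-winged: (240 − 250)² / 250 = 0.4000
χ² = 0.0640 + 0.1960 + 0.1960 + 0.4000 = 0.856

0.856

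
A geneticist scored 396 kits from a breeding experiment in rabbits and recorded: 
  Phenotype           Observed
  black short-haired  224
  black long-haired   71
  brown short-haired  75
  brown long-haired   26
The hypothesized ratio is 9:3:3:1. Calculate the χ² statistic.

Total ratio parts = 16. Expected numbers out of 396:
  black short-haired: 396 × 9/16 = 222.75
  black long-haired: 396 × 3/16 = 74.25
  brown short-haired: 396 × 3/16 = 74.25
  brown long-haired: 396 × 1/16 = 24.75
χ² = Σ (O − E)² / E
  black short-haired: (224 − 222.75)² / 222.75 = 0.0070
  black long-haired: (71 − 74.25)² / 74.25 = 0.1423
  brown short-haired: (75 − 74.25)² / 74.25 = 0.0076
  brown long-haired: (26 − 24.75)² / 24.75 = 0.0631
χ² = 0.0070 + 0.1423 + 0.0076 + 0.0631 = 0.220

0.220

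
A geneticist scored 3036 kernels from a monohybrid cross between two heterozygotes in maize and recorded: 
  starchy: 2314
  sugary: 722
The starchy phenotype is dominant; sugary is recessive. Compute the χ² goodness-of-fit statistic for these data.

For a monohybrid cross between heterozygotes with complete dominance, the expected phenotypic ratio is 3:1.
Under the 3:1 hypothesis (Σ ratio = 4, N = 3036):
  starchy: 3036 × 3/4 = 2277
  sugary: 3036 × 1/4 = 759
χ² = Σ (O − E)² / E
  starchy: (2314 − 2277)² / 2277 = 0.6012
  sugary: (722 − 759)² / 759 = 1.8037
χ² = 0.6012 + 1.8037 = 2.4049 ≈ 2.405

2.405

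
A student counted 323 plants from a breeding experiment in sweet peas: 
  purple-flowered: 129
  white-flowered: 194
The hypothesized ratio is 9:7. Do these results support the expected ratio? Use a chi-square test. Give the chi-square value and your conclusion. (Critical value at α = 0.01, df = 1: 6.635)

34.923; not consistent

The 9:7 ratio has 16 parts, so with N = 323 the expected counts are:
  purple-flowered: 323 × 9/16 = 181.6875
  white-flowered: 323 × 7/16 = 141.3125
χ² = Σ (O − E)² / E
  purple-flowered: (129 − 181.6875)² / 181.6875 = 15.2788
  white-flowered: (194 − 141.3125)² / 141.3125 = 19.6442
χ² = 15.2788 + 19.6442 = 34.923
Degrees of freedom = 2 − 1 = 1; critical value at α = 0.01 is 6.635.
Since 34.923 > 6.635, we reject the null hypothesis — the data do not fit the 9:7 ratio.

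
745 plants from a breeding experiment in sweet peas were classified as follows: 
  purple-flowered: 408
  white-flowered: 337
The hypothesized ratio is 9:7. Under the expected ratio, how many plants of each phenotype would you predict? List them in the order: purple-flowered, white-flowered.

419.0625, 325.9375

Under the 9:7 hypothesis (Σ ratio = 16, N = 745):
  purple-flowered: 745 × 9/16 = 419.0625
  white-flowered: 745 × 7/16 = 325.9375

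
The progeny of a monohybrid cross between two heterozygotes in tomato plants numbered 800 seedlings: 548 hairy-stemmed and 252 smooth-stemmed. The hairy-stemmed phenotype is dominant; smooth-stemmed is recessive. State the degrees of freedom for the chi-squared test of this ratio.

1

For a monohybrid cross between heterozygotes with complete dominance, the expected phenotypic ratio is 3:1.
A goodness-of-fit test with 2 phenotype classes has df = 2 − 1 = 1.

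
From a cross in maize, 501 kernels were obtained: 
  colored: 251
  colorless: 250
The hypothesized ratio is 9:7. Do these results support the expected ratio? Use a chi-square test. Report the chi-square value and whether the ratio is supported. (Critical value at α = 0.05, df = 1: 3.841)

7.700; not consistent

Total ratio parts = 16. Expected numbers out of 501:
  colored: 501 × 9/16 = 281.8125
  colorless: 501 × 7/16 = 219.1875
χ² = Σ (O − E)² / E
  colored: (251 − 281.8125)² / 281.8125 = 3.3689
  colorless: (250 − 219.1875)² / 219.1875 = 4.3315
χ² = 3.3689 + 4.3315 = 7.7004 ≈ 7.700
Degrees of freedom = 2 − 1 = 1; critical value at α = 0.05 is 3.841.
Since 7.700 > 3.841, we reject the null hypothesis — the data do not fit the 9:7 ratio.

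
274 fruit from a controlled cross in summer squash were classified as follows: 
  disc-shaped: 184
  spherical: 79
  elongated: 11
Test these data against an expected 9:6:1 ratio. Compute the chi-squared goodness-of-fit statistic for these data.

The 9:6:1 ratio has 16 parts, so with N = 274 the expected counts are:
  disc-shaped: 274 × 9/16 = 154.125
  spherical: 274 × 6/16 = 102.75
  elongated: 274 × 1/16 = 17.125
χ² = Σ (O − E)² / E
  disc-shaped: (184 − 154.125)² / 154.125 = 5.7909
  spherical: (79 − 102.75)² / 102.75 = 5.4897
  elongated: (11 − 17.125)² / 17.125 = 2.1907
χ² = 5.7909 + 5.4897 + 2.1907 = 13.4713 ≈ 13.471

13.471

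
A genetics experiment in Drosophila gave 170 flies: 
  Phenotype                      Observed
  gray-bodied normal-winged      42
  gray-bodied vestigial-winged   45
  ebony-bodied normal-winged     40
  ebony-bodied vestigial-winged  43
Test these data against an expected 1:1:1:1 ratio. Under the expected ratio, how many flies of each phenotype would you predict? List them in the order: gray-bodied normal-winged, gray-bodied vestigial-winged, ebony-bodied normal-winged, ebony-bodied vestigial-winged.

42.5, 42.5, 42.5, 42.5

Expected counts for N = 170 under a 1:1:1:1 ratio (total parts = 4):
  gray-bodied normal-winged: 170 × 1/4 = 42.5
  gray-bodied vestigial-winged: 170 × 1/4 = 42.5
  ebony-bodied normal-winged: 170 × 1/4 = 42.5
  ebony-bodied vestigial-winged: 170 × 1/4 = 42.5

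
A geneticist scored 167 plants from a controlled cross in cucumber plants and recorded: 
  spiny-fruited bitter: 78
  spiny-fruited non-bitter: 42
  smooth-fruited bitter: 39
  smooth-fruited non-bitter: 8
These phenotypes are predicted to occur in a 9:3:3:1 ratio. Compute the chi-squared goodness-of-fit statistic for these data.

Under the 9:3:3:1 hypothesis (Σ ratio = 16, N = 167):
  spiny-fruited bitter: 167 × 9/16 = 93.9375
  spiny-fruited non-bitter: 167 × 3/16 = 31.3125
  smooth-fruited bitter: 167 × 3/16 = 31.3125
  smooth-fruited non-bitter: 167 × 1/16 = 10.4375
χ² = Σ (O − E)² / E
  spiny-fruited bitter: (78 − 93.9375)² / 93.9375 = 2.7040
  spiny-fruited non-bitter: (42 − 31.3125)² / 31.3125 = 3.6478
  smooth-fruited bitter: (39 − 31.3125)² / 31.3125 = 1.8874
  smooth-fruited non-bitter: (8 − 10.4375)² / 10.4375 = 0.5692
χ² = 2.7040 + 3.6478 + 1.8874 + 0.5692 = 8.8084 ≈ 8.808

8.808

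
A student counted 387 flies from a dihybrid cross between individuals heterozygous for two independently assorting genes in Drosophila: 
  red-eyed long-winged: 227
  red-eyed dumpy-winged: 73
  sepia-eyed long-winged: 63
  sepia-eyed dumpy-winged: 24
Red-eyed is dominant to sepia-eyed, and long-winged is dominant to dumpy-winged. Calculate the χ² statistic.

A dihybrid F₂ with independent assortment and complete dominance at both loci gives a 9:3:3:1 phenotypic ratio.
Total ratio parts = 16. Expected numbers out of 387:
  red-eyed long-winged: 387 × 9/16 = 217.6875
  red-eyed dumpy-winged: 387 × 3/16 = 72.5625
  sepia-eyed long-winged: 387 × 3/16 = 72.5625
  sepia-eyed dumpy-winged: 387 × 1/16 = 24.1875
χ² = Σ (O − E)² / E
  red-eyed long-winged: (227 − 217.6875)² / 217.6875 = 0.3984
  red-eyed dumpy-winged: (73 − 72.5625)² / 72.5625 = 0.0026
  sepia-eyed long-winged: (63 − 72.5625)² / 72.5625 = 1.2602
  sepia-eyed dumpy-winged: (24 − 24.1875)² / 24.1875 = 0.0015
χ² = 0.3984 + 0.0026 + 1.2602 + 0.0015 = 1.6627 ≈ 1.663

1.663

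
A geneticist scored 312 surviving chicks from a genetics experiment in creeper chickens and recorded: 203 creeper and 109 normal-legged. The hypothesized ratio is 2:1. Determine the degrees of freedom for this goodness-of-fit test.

A goodness-of-fit test with 2 phenotype classes has df = 2 − 1 = 1.

1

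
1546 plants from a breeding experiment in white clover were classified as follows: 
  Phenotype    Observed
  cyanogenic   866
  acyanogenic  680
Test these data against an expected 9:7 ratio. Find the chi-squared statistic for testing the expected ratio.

Expected counts for N = 1546 under a 9:7 ratio (total parts = 16):
  cyanogenic: 1546 × 9/16 = 869.625
  acyanogenic: 1546 × 7/16 = 676.375
χ² = Σ (O − E)² / E
  cyanogenic: (866 − 869.625)² / 869.625 = 0.0151
  acyanogenic: (680 − 676.375)² / 676.375 = 0.0194
χ² = 0.0151 + 0.0194 = 0.0345 ≈ 0.035

0.035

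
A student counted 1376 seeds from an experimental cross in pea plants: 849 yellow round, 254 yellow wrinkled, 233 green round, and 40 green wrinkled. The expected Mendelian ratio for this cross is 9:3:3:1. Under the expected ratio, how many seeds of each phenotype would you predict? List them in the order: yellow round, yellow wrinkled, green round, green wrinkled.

Expected counts for N = 1376 under a 9:3:3:1 ratio (total parts = 16):
  yellow round: 1376 × 9/16 = 774
  yellow wrinkled: 1376 × 3/16 = 258
  green round: 1376 × 3/16 = 258
  green wrinkled: 1376 × 1/16 = 86

774, 258, 258, 86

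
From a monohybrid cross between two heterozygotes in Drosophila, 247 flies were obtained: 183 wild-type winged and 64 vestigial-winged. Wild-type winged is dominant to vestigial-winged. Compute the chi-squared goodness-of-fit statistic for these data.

For a monohybrid cross between heterozygotes with complete dominance, the expected phenotypic ratio is 3:1.
Expected counts for N = 247 under a 3:1 ratio (total parts = 4):
  wild-type winged: 247 × 3/4 = 185.25
  vestigial-winged: 247 × 1/4 = 61.75
χ² = Σ (O − E)² / E
  wild-type winged: (183 − 185.25)² / 185.25 = 0.0273
  vestigial-winged: (64 − 61.75)² / 61.75 = 0.0820
χ² = 0.0273 + 0.0820 = 0.1093 ≈ 0.109

0.109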